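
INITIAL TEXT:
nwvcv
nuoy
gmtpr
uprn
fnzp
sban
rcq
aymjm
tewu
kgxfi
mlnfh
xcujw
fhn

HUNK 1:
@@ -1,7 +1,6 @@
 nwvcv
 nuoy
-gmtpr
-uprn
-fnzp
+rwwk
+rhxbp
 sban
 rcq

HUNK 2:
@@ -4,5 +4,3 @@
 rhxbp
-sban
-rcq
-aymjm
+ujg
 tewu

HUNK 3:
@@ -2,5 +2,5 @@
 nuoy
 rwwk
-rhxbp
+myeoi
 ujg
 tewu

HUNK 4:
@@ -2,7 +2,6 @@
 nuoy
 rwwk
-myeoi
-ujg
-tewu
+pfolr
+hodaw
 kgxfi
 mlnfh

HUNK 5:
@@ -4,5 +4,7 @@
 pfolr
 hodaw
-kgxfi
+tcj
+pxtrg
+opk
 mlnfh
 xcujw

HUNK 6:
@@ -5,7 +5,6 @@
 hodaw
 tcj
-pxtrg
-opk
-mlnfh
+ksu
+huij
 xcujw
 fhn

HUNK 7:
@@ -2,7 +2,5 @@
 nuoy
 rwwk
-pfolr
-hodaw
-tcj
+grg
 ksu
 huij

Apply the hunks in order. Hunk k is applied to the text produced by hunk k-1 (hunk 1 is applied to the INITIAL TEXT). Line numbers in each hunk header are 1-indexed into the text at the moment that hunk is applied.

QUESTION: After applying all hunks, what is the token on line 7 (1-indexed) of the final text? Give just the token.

Hunk 1: at line 1 remove [gmtpr,uprn,fnzp] add [rwwk,rhxbp] -> 12 lines: nwvcv nuoy rwwk rhxbp sban rcq aymjm tewu kgxfi mlnfh xcujw fhn
Hunk 2: at line 4 remove [sban,rcq,aymjm] add [ujg] -> 10 lines: nwvcv nuoy rwwk rhxbp ujg tewu kgxfi mlnfh xcujw fhn
Hunk 3: at line 2 remove [rhxbp] add [myeoi] -> 10 lines: nwvcv nuoy rwwk myeoi ujg tewu kgxfi mlnfh xcujw fhn
Hunk 4: at line 2 remove [myeoi,ujg,tewu] add [pfolr,hodaw] -> 9 lines: nwvcv nuoy rwwk pfolr hodaw kgxfi mlnfh xcujw fhn
Hunk 5: at line 4 remove [kgxfi] add [tcj,pxtrg,opk] -> 11 lines: nwvcv nuoy rwwk pfolr hodaw tcj pxtrg opk mlnfh xcujw fhn
Hunk 6: at line 5 remove [pxtrg,opk,mlnfh] add [ksu,huij] -> 10 lines: nwvcv nuoy rwwk pfolr hodaw tcj ksu huij xcujw fhn
Hunk 7: at line 2 remove [pfolr,hodaw,tcj] add [grg] -> 8 lines: nwvcv nuoy rwwk grg ksu huij xcujw fhn
Final line 7: xcujw

Answer: xcujw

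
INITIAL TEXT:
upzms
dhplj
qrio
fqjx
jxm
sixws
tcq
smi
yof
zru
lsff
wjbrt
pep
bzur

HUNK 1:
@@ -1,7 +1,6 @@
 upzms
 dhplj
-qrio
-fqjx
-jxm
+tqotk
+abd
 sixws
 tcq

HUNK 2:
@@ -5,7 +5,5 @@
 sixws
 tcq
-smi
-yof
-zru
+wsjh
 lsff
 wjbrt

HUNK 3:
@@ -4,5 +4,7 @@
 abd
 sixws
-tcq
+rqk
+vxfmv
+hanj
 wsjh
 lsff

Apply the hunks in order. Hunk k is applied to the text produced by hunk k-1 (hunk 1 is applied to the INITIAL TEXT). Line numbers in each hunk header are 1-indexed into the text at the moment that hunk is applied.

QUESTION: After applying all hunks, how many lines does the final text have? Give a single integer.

Answer: 13

Derivation:
Hunk 1: at line 1 remove [qrio,fqjx,jxm] add [tqotk,abd] -> 13 lines: upzms dhplj tqotk abd sixws tcq smi yof zru lsff wjbrt pep bzur
Hunk 2: at line 5 remove [smi,yof,zru] add [wsjh] -> 11 lines: upzms dhplj tqotk abd sixws tcq wsjh lsff wjbrt pep bzur
Hunk 3: at line 4 remove [tcq] add [rqk,vxfmv,hanj] -> 13 lines: upzms dhplj tqotk abd sixws rqk vxfmv hanj wsjh lsff wjbrt pep bzur
Final line count: 13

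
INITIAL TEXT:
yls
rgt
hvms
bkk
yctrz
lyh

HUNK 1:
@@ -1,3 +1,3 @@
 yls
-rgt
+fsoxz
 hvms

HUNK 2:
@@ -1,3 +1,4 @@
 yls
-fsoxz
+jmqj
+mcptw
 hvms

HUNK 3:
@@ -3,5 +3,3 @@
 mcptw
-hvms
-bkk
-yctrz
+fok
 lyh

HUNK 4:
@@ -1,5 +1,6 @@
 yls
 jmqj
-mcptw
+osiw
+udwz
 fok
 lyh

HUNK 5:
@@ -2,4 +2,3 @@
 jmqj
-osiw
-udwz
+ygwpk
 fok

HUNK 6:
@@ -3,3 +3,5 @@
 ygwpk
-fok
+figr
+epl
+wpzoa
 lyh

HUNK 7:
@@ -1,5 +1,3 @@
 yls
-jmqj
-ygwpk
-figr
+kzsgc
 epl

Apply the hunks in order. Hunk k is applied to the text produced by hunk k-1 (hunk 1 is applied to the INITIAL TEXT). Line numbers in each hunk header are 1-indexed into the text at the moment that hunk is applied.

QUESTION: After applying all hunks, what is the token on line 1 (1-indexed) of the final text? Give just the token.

Answer: yls

Derivation:
Hunk 1: at line 1 remove [rgt] add [fsoxz] -> 6 lines: yls fsoxz hvms bkk yctrz lyh
Hunk 2: at line 1 remove [fsoxz] add [jmqj,mcptw] -> 7 lines: yls jmqj mcptw hvms bkk yctrz lyh
Hunk 3: at line 3 remove [hvms,bkk,yctrz] add [fok] -> 5 lines: yls jmqj mcptw fok lyh
Hunk 4: at line 1 remove [mcptw] add [osiw,udwz] -> 6 lines: yls jmqj osiw udwz fok lyh
Hunk 5: at line 2 remove [osiw,udwz] add [ygwpk] -> 5 lines: yls jmqj ygwpk fok lyh
Hunk 6: at line 3 remove [fok] add [figr,epl,wpzoa] -> 7 lines: yls jmqj ygwpk figr epl wpzoa lyh
Hunk 7: at line 1 remove [jmqj,ygwpk,figr] add [kzsgc] -> 5 lines: yls kzsgc epl wpzoa lyh
Final line 1: yls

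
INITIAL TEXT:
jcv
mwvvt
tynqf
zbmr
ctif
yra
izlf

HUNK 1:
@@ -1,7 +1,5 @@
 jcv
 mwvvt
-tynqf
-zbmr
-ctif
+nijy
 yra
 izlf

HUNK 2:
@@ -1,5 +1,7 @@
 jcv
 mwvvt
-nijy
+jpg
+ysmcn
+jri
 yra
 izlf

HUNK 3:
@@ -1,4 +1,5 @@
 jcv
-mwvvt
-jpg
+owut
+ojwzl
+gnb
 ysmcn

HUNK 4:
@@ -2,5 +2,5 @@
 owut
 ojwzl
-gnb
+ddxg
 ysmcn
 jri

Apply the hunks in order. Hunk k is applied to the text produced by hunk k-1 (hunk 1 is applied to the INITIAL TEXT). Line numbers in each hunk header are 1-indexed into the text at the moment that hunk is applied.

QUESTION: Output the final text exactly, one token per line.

Hunk 1: at line 1 remove [tynqf,zbmr,ctif] add [nijy] -> 5 lines: jcv mwvvt nijy yra izlf
Hunk 2: at line 1 remove [nijy] add [jpg,ysmcn,jri] -> 7 lines: jcv mwvvt jpg ysmcn jri yra izlf
Hunk 3: at line 1 remove [mwvvt,jpg] add [owut,ojwzl,gnb] -> 8 lines: jcv owut ojwzl gnb ysmcn jri yra izlf
Hunk 4: at line 2 remove [gnb] add [ddxg] -> 8 lines: jcv owut ojwzl ddxg ysmcn jri yra izlf

Answer: jcv
owut
ojwzl
ddxg
ysmcn
jri
yra
izlf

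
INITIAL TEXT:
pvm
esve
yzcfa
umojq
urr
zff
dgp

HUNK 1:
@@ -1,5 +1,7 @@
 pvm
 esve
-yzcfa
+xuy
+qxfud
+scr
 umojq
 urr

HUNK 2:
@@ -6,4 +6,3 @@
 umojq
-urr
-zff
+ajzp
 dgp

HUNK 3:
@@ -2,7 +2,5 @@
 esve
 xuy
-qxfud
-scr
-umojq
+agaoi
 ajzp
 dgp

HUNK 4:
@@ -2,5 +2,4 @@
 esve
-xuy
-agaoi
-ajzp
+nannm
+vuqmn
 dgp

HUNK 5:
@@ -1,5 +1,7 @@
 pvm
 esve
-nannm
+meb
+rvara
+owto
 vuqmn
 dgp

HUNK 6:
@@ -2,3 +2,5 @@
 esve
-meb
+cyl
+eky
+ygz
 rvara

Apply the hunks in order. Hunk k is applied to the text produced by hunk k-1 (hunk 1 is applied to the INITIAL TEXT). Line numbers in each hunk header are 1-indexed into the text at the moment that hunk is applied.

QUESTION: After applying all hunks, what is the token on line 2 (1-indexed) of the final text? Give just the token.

Hunk 1: at line 1 remove [yzcfa] add [xuy,qxfud,scr] -> 9 lines: pvm esve xuy qxfud scr umojq urr zff dgp
Hunk 2: at line 6 remove [urr,zff] add [ajzp] -> 8 lines: pvm esve xuy qxfud scr umojq ajzp dgp
Hunk 3: at line 2 remove [qxfud,scr,umojq] add [agaoi] -> 6 lines: pvm esve xuy agaoi ajzp dgp
Hunk 4: at line 2 remove [xuy,agaoi,ajzp] add [nannm,vuqmn] -> 5 lines: pvm esve nannm vuqmn dgp
Hunk 5: at line 1 remove [nannm] add [meb,rvara,owto] -> 7 lines: pvm esve meb rvara owto vuqmn dgp
Hunk 6: at line 2 remove [meb] add [cyl,eky,ygz] -> 9 lines: pvm esve cyl eky ygz rvara owto vuqmn dgp
Final line 2: esve

Answer: esve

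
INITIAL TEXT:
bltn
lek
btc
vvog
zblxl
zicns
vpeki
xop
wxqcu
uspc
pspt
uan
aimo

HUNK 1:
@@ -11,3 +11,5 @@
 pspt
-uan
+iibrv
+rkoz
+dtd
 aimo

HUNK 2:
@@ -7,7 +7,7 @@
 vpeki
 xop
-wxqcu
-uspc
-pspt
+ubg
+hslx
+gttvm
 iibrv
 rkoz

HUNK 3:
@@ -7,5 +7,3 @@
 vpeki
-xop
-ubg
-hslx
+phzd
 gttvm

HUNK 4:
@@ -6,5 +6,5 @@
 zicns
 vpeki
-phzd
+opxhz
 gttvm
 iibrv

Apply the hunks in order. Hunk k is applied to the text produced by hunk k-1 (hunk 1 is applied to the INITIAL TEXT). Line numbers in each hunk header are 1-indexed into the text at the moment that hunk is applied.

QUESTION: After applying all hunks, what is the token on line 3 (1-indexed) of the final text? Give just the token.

Answer: btc

Derivation:
Hunk 1: at line 11 remove [uan] add [iibrv,rkoz,dtd] -> 15 lines: bltn lek btc vvog zblxl zicns vpeki xop wxqcu uspc pspt iibrv rkoz dtd aimo
Hunk 2: at line 7 remove [wxqcu,uspc,pspt] add [ubg,hslx,gttvm] -> 15 lines: bltn lek btc vvog zblxl zicns vpeki xop ubg hslx gttvm iibrv rkoz dtd aimo
Hunk 3: at line 7 remove [xop,ubg,hslx] add [phzd] -> 13 lines: bltn lek btc vvog zblxl zicns vpeki phzd gttvm iibrv rkoz dtd aimo
Hunk 4: at line 6 remove [phzd] add [opxhz] -> 13 lines: bltn lek btc vvog zblxl zicns vpeki opxhz gttvm iibrv rkoz dtd aimo
Final line 3: btc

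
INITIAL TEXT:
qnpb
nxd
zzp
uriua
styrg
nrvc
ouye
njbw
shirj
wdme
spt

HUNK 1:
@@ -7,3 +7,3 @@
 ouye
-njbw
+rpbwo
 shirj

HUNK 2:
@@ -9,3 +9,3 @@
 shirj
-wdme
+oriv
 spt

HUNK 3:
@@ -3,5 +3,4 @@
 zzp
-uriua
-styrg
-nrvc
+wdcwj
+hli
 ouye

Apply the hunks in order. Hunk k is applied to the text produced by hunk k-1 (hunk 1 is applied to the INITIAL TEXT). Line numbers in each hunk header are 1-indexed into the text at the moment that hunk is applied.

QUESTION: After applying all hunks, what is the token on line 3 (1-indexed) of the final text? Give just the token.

Hunk 1: at line 7 remove [njbw] add [rpbwo] -> 11 lines: qnpb nxd zzp uriua styrg nrvc ouye rpbwo shirj wdme spt
Hunk 2: at line 9 remove [wdme] add [oriv] -> 11 lines: qnpb nxd zzp uriua styrg nrvc ouye rpbwo shirj oriv spt
Hunk 3: at line 3 remove [uriua,styrg,nrvc] add [wdcwj,hli] -> 10 lines: qnpb nxd zzp wdcwj hli ouye rpbwo shirj oriv spt
Final line 3: zzp

Answer: zzp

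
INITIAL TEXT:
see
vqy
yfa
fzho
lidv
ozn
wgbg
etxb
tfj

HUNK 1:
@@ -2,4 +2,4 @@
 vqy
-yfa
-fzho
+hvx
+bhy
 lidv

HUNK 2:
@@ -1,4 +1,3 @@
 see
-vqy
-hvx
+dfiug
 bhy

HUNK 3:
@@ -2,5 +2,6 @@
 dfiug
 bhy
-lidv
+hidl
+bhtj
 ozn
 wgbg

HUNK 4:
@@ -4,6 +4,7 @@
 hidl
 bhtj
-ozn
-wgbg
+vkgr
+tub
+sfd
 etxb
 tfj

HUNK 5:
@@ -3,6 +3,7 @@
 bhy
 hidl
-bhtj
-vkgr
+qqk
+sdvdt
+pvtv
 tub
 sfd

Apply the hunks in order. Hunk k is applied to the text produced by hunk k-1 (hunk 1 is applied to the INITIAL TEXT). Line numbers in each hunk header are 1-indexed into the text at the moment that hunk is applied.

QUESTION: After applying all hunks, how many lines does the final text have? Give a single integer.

Hunk 1: at line 2 remove [yfa,fzho] add [hvx,bhy] -> 9 lines: see vqy hvx bhy lidv ozn wgbg etxb tfj
Hunk 2: at line 1 remove [vqy,hvx] add [dfiug] -> 8 lines: see dfiug bhy lidv ozn wgbg etxb tfj
Hunk 3: at line 2 remove [lidv] add [hidl,bhtj] -> 9 lines: see dfiug bhy hidl bhtj ozn wgbg etxb tfj
Hunk 4: at line 4 remove [ozn,wgbg] add [vkgr,tub,sfd] -> 10 lines: see dfiug bhy hidl bhtj vkgr tub sfd etxb tfj
Hunk 5: at line 3 remove [bhtj,vkgr] add [qqk,sdvdt,pvtv] -> 11 lines: see dfiug bhy hidl qqk sdvdt pvtv tub sfd etxb tfj
Final line count: 11

Answer: 11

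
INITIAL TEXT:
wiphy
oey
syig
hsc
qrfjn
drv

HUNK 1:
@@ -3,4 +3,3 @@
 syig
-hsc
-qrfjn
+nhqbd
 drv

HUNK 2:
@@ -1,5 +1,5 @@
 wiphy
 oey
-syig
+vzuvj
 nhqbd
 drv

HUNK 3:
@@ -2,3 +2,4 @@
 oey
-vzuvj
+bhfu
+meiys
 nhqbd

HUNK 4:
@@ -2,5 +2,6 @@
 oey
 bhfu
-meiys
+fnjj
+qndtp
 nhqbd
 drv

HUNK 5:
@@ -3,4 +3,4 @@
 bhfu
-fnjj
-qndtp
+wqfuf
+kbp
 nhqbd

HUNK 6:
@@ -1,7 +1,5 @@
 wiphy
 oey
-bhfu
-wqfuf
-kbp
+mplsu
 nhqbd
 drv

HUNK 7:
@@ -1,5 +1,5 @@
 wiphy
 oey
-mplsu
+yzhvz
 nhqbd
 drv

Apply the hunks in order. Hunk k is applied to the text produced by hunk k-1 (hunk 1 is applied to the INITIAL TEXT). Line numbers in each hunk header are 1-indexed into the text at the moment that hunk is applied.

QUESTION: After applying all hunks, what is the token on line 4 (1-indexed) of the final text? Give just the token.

Answer: nhqbd

Derivation:
Hunk 1: at line 3 remove [hsc,qrfjn] add [nhqbd] -> 5 lines: wiphy oey syig nhqbd drv
Hunk 2: at line 1 remove [syig] add [vzuvj] -> 5 lines: wiphy oey vzuvj nhqbd drv
Hunk 3: at line 2 remove [vzuvj] add [bhfu,meiys] -> 6 lines: wiphy oey bhfu meiys nhqbd drv
Hunk 4: at line 2 remove [meiys] add [fnjj,qndtp] -> 7 lines: wiphy oey bhfu fnjj qndtp nhqbd drv
Hunk 5: at line 3 remove [fnjj,qndtp] add [wqfuf,kbp] -> 7 lines: wiphy oey bhfu wqfuf kbp nhqbd drv
Hunk 6: at line 1 remove [bhfu,wqfuf,kbp] add [mplsu] -> 5 lines: wiphy oey mplsu nhqbd drv
Hunk 7: at line 1 remove [mplsu] add [yzhvz] -> 5 lines: wiphy oey yzhvz nhqbd drv
Final line 4: nhqbd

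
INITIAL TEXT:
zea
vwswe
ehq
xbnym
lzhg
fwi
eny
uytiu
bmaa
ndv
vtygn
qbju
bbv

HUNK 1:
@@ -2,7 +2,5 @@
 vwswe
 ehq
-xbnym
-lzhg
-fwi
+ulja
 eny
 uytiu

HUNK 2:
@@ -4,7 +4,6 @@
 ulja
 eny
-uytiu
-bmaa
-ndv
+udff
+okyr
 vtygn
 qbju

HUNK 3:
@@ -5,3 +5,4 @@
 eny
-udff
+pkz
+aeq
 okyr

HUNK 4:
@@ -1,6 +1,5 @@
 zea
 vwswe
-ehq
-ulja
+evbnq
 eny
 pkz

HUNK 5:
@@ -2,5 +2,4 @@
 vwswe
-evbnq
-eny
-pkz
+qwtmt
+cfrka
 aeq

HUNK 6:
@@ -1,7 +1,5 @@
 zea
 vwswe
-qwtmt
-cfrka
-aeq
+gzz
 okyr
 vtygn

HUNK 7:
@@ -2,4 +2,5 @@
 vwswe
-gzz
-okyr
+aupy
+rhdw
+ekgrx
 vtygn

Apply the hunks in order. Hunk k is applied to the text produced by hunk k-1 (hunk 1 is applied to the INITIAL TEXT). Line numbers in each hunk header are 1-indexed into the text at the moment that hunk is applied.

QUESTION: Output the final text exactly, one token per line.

Answer: zea
vwswe
aupy
rhdw
ekgrx
vtygn
qbju
bbv

Derivation:
Hunk 1: at line 2 remove [xbnym,lzhg,fwi] add [ulja] -> 11 lines: zea vwswe ehq ulja eny uytiu bmaa ndv vtygn qbju bbv
Hunk 2: at line 4 remove [uytiu,bmaa,ndv] add [udff,okyr] -> 10 lines: zea vwswe ehq ulja eny udff okyr vtygn qbju bbv
Hunk 3: at line 5 remove [udff] add [pkz,aeq] -> 11 lines: zea vwswe ehq ulja eny pkz aeq okyr vtygn qbju bbv
Hunk 4: at line 1 remove [ehq,ulja] add [evbnq] -> 10 lines: zea vwswe evbnq eny pkz aeq okyr vtygn qbju bbv
Hunk 5: at line 2 remove [evbnq,eny,pkz] add [qwtmt,cfrka] -> 9 lines: zea vwswe qwtmt cfrka aeq okyr vtygn qbju bbv
Hunk 6: at line 1 remove [qwtmt,cfrka,aeq] add [gzz] -> 7 lines: zea vwswe gzz okyr vtygn qbju bbv
Hunk 7: at line 2 remove [gzz,okyr] add [aupy,rhdw,ekgrx] -> 8 lines: zea vwswe aupy rhdw ekgrx vtygn qbju bbv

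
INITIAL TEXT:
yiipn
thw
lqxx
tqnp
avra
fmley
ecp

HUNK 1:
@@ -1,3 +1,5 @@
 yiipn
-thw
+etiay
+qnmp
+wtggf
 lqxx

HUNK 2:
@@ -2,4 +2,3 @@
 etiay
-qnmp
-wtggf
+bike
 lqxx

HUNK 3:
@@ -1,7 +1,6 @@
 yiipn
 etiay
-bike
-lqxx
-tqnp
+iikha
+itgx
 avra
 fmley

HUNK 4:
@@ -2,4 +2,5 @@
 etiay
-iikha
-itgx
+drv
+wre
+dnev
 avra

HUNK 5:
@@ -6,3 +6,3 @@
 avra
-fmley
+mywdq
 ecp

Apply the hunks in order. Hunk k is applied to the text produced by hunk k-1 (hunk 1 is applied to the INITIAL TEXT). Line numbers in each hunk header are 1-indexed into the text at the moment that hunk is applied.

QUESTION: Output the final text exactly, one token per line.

Answer: yiipn
etiay
drv
wre
dnev
avra
mywdq
ecp

Derivation:
Hunk 1: at line 1 remove [thw] add [etiay,qnmp,wtggf] -> 9 lines: yiipn etiay qnmp wtggf lqxx tqnp avra fmley ecp
Hunk 2: at line 2 remove [qnmp,wtggf] add [bike] -> 8 lines: yiipn etiay bike lqxx tqnp avra fmley ecp
Hunk 3: at line 1 remove [bike,lqxx,tqnp] add [iikha,itgx] -> 7 lines: yiipn etiay iikha itgx avra fmley ecp
Hunk 4: at line 2 remove [iikha,itgx] add [drv,wre,dnev] -> 8 lines: yiipn etiay drv wre dnev avra fmley ecp
Hunk 5: at line 6 remove [fmley] add [mywdq] -> 8 lines: yiipn etiay drv wre dnev avra mywdq ecp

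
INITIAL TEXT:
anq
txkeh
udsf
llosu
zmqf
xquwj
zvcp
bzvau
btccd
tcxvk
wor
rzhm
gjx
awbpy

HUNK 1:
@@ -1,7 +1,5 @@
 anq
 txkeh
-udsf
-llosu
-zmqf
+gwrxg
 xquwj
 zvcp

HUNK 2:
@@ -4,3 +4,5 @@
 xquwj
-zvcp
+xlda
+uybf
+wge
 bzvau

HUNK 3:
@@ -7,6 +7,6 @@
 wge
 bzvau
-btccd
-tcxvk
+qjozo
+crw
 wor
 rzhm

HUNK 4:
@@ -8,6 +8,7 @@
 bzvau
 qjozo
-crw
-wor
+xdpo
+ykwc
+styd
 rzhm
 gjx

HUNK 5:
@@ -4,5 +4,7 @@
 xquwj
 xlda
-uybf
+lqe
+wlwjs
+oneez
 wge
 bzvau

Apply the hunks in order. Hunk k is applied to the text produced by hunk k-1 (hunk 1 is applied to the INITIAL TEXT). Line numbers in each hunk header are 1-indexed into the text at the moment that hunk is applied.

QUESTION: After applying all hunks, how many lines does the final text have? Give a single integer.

Hunk 1: at line 1 remove [udsf,llosu,zmqf] add [gwrxg] -> 12 lines: anq txkeh gwrxg xquwj zvcp bzvau btccd tcxvk wor rzhm gjx awbpy
Hunk 2: at line 4 remove [zvcp] add [xlda,uybf,wge] -> 14 lines: anq txkeh gwrxg xquwj xlda uybf wge bzvau btccd tcxvk wor rzhm gjx awbpy
Hunk 3: at line 7 remove [btccd,tcxvk] add [qjozo,crw] -> 14 lines: anq txkeh gwrxg xquwj xlda uybf wge bzvau qjozo crw wor rzhm gjx awbpy
Hunk 4: at line 8 remove [crw,wor] add [xdpo,ykwc,styd] -> 15 lines: anq txkeh gwrxg xquwj xlda uybf wge bzvau qjozo xdpo ykwc styd rzhm gjx awbpy
Hunk 5: at line 4 remove [uybf] add [lqe,wlwjs,oneez] -> 17 lines: anq txkeh gwrxg xquwj xlda lqe wlwjs oneez wge bzvau qjozo xdpo ykwc styd rzhm gjx awbpy
Final line count: 17

Answer: 17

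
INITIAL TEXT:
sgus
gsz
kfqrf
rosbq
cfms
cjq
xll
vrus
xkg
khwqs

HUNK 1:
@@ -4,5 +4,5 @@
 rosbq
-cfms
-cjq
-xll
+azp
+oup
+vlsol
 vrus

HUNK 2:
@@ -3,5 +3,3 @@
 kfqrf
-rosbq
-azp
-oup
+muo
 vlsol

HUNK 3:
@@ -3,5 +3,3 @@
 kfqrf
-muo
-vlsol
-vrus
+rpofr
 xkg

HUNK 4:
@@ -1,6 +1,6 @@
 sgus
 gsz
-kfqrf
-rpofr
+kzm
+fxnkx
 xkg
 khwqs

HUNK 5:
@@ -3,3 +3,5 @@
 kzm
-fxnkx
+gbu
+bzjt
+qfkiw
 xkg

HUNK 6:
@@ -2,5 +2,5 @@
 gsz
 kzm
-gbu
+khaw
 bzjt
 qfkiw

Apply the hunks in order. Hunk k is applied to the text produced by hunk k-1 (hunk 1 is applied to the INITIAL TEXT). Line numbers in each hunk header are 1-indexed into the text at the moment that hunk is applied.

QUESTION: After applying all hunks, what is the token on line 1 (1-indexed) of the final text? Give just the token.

Hunk 1: at line 4 remove [cfms,cjq,xll] add [azp,oup,vlsol] -> 10 lines: sgus gsz kfqrf rosbq azp oup vlsol vrus xkg khwqs
Hunk 2: at line 3 remove [rosbq,azp,oup] add [muo] -> 8 lines: sgus gsz kfqrf muo vlsol vrus xkg khwqs
Hunk 3: at line 3 remove [muo,vlsol,vrus] add [rpofr] -> 6 lines: sgus gsz kfqrf rpofr xkg khwqs
Hunk 4: at line 1 remove [kfqrf,rpofr] add [kzm,fxnkx] -> 6 lines: sgus gsz kzm fxnkx xkg khwqs
Hunk 5: at line 3 remove [fxnkx] add [gbu,bzjt,qfkiw] -> 8 lines: sgus gsz kzm gbu bzjt qfkiw xkg khwqs
Hunk 6: at line 2 remove [gbu] add [khaw] -> 8 lines: sgus gsz kzm khaw bzjt qfkiw xkg khwqs
Final line 1: sgus

Answer: sgus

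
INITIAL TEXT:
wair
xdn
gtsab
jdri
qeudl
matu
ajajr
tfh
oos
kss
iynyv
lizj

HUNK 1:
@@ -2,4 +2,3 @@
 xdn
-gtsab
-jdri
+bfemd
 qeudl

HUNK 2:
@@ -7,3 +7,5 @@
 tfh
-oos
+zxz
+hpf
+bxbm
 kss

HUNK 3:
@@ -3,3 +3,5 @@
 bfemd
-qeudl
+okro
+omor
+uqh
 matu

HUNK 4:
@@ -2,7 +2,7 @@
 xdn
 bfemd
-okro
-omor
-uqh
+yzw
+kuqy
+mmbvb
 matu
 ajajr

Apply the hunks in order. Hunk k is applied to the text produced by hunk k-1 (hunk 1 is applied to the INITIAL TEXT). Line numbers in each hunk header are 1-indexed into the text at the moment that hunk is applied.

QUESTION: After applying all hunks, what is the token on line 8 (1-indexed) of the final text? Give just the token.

Hunk 1: at line 2 remove [gtsab,jdri] add [bfemd] -> 11 lines: wair xdn bfemd qeudl matu ajajr tfh oos kss iynyv lizj
Hunk 2: at line 7 remove [oos] add [zxz,hpf,bxbm] -> 13 lines: wair xdn bfemd qeudl matu ajajr tfh zxz hpf bxbm kss iynyv lizj
Hunk 3: at line 3 remove [qeudl] add [okro,omor,uqh] -> 15 lines: wair xdn bfemd okro omor uqh matu ajajr tfh zxz hpf bxbm kss iynyv lizj
Hunk 4: at line 2 remove [okro,omor,uqh] add [yzw,kuqy,mmbvb] -> 15 lines: wair xdn bfemd yzw kuqy mmbvb matu ajajr tfh zxz hpf bxbm kss iynyv lizj
Final line 8: ajajr

Answer: ajajr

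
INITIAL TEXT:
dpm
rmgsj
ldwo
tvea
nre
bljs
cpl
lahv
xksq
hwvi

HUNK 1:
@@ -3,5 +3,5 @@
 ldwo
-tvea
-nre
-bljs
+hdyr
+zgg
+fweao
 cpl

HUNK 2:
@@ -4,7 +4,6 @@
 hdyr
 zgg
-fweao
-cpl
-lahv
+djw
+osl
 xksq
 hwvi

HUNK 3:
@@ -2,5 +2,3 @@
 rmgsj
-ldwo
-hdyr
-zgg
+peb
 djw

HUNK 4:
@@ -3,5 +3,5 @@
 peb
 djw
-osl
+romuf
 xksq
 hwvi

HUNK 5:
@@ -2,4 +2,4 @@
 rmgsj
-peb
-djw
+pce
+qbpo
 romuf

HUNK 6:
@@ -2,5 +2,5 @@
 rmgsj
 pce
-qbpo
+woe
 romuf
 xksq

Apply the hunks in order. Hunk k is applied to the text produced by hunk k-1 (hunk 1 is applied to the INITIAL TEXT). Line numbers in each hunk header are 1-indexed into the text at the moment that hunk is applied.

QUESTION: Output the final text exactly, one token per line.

Answer: dpm
rmgsj
pce
woe
romuf
xksq
hwvi

Derivation:
Hunk 1: at line 3 remove [tvea,nre,bljs] add [hdyr,zgg,fweao] -> 10 lines: dpm rmgsj ldwo hdyr zgg fweao cpl lahv xksq hwvi
Hunk 2: at line 4 remove [fweao,cpl,lahv] add [djw,osl] -> 9 lines: dpm rmgsj ldwo hdyr zgg djw osl xksq hwvi
Hunk 3: at line 2 remove [ldwo,hdyr,zgg] add [peb] -> 7 lines: dpm rmgsj peb djw osl xksq hwvi
Hunk 4: at line 3 remove [osl] add [romuf] -> 7 lines: dpm rmgsj peb djw romuf xksq hwvi
Hunk 5: at line 2 remove [peb,djw] add [pce,qbpo] -> 7 lines: dpm rmgsj pce qbpo romuf xksq hwvi
Hunk 6: at line 2 remove [qbpo] add [woe] -> 7 lines: dpm rmgsj pce woe romuf xksq hwvi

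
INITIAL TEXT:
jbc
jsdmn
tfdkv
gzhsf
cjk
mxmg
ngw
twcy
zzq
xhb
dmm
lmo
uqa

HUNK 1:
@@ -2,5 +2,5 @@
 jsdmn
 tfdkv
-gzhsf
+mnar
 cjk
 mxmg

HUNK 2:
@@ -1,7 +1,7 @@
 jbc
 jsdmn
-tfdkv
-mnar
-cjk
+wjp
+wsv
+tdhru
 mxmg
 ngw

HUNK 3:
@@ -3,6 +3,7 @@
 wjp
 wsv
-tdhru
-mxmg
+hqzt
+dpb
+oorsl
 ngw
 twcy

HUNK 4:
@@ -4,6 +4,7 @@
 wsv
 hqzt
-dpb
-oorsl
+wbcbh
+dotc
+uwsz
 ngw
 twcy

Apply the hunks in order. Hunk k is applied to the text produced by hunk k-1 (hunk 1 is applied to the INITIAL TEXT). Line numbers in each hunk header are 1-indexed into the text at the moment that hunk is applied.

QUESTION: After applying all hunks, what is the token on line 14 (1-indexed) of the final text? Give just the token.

Hunk 1: at line 2 remove [gzhsf] add [mnar] -> 13 lines: jbc jsdmn tfdkv mnar cjk mxmg ngw twcy zzq xhb dmm lmo uqa
Hunk 2: at line 1 remove [tfdkv,mnar,cjk] add [wjp,wsv,tdhru] -> 13 lines: jbc jsdmn wjp wsv tdhru mxmg ngw twcy zzq xhb dmm lmo uqa
Hunk 3: at line 3 remove [tdhru,mxmg] add [hqzt,dpb,oorsl] -> 14 lines: jbc jsdmn wjp wsv hqzt dpb oorsl ngw twcy zzq xhb dmm lmo uqa
Hunk 4: at line 4 remove [dpb,oorsl] add [wbcbh,dotc,uwsz] -> 15 lines: jbc jsdmn wjp wsv hqzt wbcbh dotc uwsz ngw twcy zzq xhb dmm lmo uqa
Final line 14: lmo

Answer: lmo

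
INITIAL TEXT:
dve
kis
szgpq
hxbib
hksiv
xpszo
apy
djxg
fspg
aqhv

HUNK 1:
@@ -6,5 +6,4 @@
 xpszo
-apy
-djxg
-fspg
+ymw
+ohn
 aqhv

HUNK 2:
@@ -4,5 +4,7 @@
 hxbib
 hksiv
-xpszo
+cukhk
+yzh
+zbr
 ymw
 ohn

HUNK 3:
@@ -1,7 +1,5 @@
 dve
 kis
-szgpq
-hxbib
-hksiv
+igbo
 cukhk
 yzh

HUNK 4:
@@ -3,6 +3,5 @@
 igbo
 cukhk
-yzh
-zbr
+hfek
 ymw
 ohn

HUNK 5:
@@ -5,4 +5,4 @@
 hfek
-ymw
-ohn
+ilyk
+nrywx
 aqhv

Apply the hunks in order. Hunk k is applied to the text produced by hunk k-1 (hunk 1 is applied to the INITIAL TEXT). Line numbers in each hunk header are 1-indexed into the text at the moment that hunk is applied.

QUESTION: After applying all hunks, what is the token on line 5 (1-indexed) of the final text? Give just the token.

Answer: hfek

Derivation:
Hunk 1: at line 6 remove [apy,djxg,fspg] add [ymw,ohn] -> 9 lines: dve kis szgpq hxbib hksiv xpszo ymw ohn aqhv
Hunk 2: at line 4 remove [xpszo] add [cukhk,yzh,zbr] -> 11 lines: dve kis szgpq hxbib hksiv cukhk yzh zbr ymw ohn aqhv
Hunk 3: at line 1 remove [szgpq,hxbib,hksiv] add [igbo] -> 9 lines: dve kis igbo cukhk yzh zbr ymw ohn aqhv
Hunk 4: at line 3 remove [yzh,zbr] add [hfek] -> 8 lines: dve kis igbo cukhk hfek ymw ohn aqhv
Hunk 5: at line 5 remove [ymw,ohn] add [ilyk,nrywx] -> 8 lines: dve kis igbo cukhk hfek ilyk nrywx aqhv
Final line 5: hfek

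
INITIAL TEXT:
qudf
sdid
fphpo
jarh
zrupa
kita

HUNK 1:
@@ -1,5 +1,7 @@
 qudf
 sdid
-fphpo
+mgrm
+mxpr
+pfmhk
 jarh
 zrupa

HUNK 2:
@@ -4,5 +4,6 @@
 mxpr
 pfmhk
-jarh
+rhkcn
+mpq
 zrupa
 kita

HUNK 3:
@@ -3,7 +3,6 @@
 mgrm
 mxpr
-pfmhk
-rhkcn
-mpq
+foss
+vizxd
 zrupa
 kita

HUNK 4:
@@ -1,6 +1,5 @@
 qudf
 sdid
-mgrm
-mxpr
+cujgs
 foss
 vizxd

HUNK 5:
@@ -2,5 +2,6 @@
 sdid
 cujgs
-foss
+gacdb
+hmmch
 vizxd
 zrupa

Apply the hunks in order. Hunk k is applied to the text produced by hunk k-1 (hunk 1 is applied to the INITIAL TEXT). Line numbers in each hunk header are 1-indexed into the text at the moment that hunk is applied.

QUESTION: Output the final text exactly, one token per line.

Answer: qudf
sdid
cujgs
gacdb
hmmch
vizxd
zrupa
kita

Derivation:
Hunk 1: at line 1 remove [fphpo] add [mgrm,mxpr,pfmhk] -> 8 lines: qudf sdid mgrm mxpr pfmhk jarh zrupa kita
Hunk 2: at line 4 remove [jarh] add [rhkcn,mpq] -> 9 lines: qudf sdid mgrm mxpr pfmhk rhkcn mpq zrupa kita
Hunk 3: at line 3 remove [pfmhk,rhkcn,mpq] add [foss,vizxd] -> 8 lines: qudf sdid mgrm mxpr foss vizxd zrupa kita
Hunk 4: at line 1 remove [mgrm,mxpr] add [cujgs] -> 7 lines: qudf sdid cujgs foss vizxd zrupa kita
Hunk 5: at line 2 remove [foss] add [gacdb,hmmch] -> 8 lines: qudf sdid cujgs gacdb hmmch vizxd zrupa kita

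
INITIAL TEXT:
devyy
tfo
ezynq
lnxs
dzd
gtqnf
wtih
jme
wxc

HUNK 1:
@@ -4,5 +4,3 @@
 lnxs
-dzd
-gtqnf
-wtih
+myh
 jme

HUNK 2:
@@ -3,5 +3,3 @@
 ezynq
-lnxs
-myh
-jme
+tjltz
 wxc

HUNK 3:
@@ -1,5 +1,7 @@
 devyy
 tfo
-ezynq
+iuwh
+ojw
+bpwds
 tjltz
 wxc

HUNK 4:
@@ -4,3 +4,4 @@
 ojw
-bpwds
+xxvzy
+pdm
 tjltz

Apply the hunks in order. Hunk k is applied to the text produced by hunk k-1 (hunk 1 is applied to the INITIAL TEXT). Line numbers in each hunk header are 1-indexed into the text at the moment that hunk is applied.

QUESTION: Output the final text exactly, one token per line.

Hunk 1: at line 4 remove [dzd,gtqnf,wtih] add [myh] -> 7 lines: devyy tfo ezynq lnxs myh jme wxc
Hunk 2: at line 3 remove [lnxs,myh,jme] add [tjltz] -> 5 lines: devyy tfo ezynq tjltz wxc
Hunk 3: at line 1 remove [ezynq] add [iuwh,ojw,bpwds] -> 7 lines: devyy tfo iuwh ojw bpwds tjltz wxc
Hunk 4: at line 4 remove [bpwds] add [xxvzy,pdm] -> 8 lines: devyy tfo iuwh ojw xxvzy pdm tjltz wxc

Answer: devyy
tfo
iuwh
ojw
xxvzy
pdm
tjltz
wxc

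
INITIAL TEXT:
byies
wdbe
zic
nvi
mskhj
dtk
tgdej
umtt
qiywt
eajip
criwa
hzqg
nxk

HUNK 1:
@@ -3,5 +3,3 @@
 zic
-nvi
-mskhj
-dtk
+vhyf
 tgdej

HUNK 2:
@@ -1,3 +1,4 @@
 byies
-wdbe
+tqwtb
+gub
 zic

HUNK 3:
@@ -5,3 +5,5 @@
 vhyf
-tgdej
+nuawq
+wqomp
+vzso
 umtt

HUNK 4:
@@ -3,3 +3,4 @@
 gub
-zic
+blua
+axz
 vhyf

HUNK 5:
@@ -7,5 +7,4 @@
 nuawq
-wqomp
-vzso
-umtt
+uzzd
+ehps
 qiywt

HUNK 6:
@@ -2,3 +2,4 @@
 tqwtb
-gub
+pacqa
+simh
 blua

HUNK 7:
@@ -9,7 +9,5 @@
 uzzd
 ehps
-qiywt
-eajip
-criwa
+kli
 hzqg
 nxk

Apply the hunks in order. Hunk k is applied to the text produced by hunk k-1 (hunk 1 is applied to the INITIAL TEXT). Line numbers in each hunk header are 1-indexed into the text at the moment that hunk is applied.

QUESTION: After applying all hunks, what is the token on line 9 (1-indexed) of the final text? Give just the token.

Answer: uzzd

Derivation:
Hunk 1: at line 3 remove [nvi,mskhj,dtk] add [vhyf] -> 11 lines: byies wdbe zic vhyf tgdej umtt qiywt eajip criwa hzqg nxk
Hunk 2: at line 1 remove [wdbe] add [tqwtb,gub] -> 12 lines: byies tqwtb gub zic vhyf tgdej umtt qiywt eajip criwa hzqg nxk
Hunk 3: at line 5 remove [tgdej] add [nuawq,wqomp,vzso] -> 14 lines: byies tqwtb gub zic vhyf nuawq wqomp vzso umtt qiywt eajip criwa hzqg nxk
Hunk 4: at line 3 remove [zic] add [blua,axz] -> 15 lines: byies tqwtb gub blua axz vhyf nuawq wqomp vzso umtt qiywt eajip criwa hzqg nxk
Hunk 5: at line 7 remove [wqomp,vzso,umtt] add [uzzd,ehps] -> 14 lines: byies tqwtb gub blua axz vhyf nuawq uzzd ehps qiywt eajip criwa hzqg nxk
Hunk 6: at line 2 remove [gub] add [pacqa,simh] -> 15 lines: byies tqwtb pacqa simh blua axz vhyf nuawq uzzd ehps qiywt eajip criwa hzqg nxk
Hunk 7: at line 9 remove [qiywt,eajip,criwa] add [kli] -> 13 lines: byies tqwtb pacqa simh blua axz vhyf nuawq uzzd ehps kli hzqg nxk
Final line 9: uzzd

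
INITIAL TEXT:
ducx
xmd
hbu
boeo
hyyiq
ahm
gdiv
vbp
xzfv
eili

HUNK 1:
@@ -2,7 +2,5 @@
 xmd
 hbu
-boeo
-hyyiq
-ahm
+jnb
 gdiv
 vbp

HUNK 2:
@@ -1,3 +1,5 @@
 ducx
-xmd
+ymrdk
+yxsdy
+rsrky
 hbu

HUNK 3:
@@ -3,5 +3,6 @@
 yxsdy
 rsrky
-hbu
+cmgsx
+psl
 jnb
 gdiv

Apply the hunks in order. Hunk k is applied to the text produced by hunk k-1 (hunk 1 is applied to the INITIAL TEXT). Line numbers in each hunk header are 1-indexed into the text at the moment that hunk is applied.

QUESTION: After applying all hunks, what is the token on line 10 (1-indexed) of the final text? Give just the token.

Answer: xzfv

Derivation:
Hunk 1: at line 2 remove [boeo,hyyiq,ahm] add [jnb] -> 8 lines: ducx xmd hbu jnb gdiv vbp xzfv eili
Hunk 2: at line 1 remove [xmd] add [ymrdk,yxsdy,rsrky] -> 10 lines: ducx ymrdk yxsdy rsrky hbu jnb gdiv vbp xzfv eili
Hunk 3: at line 3 remove [hbu] add [cmgsx,psl] -> 11 lines: ducx ymrdk yxsdy rsrky cmgsx psl jnb gdiv vbp xzfv eili
Final line 10: xzfv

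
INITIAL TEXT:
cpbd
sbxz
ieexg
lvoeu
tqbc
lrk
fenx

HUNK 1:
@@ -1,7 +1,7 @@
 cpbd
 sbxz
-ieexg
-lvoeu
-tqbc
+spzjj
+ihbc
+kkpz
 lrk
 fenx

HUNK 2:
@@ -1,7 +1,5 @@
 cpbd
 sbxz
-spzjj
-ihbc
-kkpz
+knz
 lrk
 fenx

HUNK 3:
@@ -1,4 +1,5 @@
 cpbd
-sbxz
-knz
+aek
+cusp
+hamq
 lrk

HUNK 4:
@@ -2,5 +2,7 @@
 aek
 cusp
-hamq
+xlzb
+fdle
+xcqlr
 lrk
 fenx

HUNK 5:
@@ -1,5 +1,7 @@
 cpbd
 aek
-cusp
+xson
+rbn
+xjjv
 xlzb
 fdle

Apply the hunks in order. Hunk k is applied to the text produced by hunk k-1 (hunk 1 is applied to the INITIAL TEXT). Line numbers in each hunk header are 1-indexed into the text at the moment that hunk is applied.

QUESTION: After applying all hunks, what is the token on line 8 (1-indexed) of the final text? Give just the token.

Answer: xcqlr

Derivation:
Hunk 1: at line 1 remove [ieexg,lvoeu,tqbc] add [spzjj,ihbc,kkpz] -> 7 lines: cpbd sbxz spzjj ihbc kkpz lrk fenx
Hunk 2: at line 1 remove [spzjj,ihbc,kkpz] add [knz] -> 5 lines: cpbd sbxz knz lrk fenx
Hunk 3: at line 1 remove [sbxz,knz] add [aek,cusp,hamq] -> 6 lines: cpbd aek cusp hamq lrk fenx
Hunk 4: at line 2 remove [hamq] add [xlzb,fdle,xcqlr] -> 8 lines: cpbd aek cusp xlzb fdle xcqlr lrk fenx
Hunk 5: at line 1 remove [cusp] add [xson,rbn,xjjv] -> 10 lines: cpbd aek xson rbn xjjv xlzb fdle xcqlr lrk fenx
Final line 8: xcqlr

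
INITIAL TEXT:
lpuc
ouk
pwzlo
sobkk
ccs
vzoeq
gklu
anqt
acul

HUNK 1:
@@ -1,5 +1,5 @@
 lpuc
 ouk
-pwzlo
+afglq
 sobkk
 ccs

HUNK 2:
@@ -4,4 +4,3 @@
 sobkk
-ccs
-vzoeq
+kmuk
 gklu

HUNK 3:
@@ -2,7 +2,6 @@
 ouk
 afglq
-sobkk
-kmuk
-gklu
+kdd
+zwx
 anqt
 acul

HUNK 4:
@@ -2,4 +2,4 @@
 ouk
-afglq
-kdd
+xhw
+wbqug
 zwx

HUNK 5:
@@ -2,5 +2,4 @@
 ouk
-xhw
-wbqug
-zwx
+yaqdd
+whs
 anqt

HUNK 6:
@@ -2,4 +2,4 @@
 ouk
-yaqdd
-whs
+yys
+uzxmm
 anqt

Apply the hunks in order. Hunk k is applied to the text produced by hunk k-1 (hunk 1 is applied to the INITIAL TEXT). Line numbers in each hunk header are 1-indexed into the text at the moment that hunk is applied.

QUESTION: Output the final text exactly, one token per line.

Hunk 1: at line 1 remove [pwzlo] add [afglq] -> 9 lines: lpuc ouk afglq sobkk ccs vzoeq gklu anqt acul
Hunk 2: at line 4 remove [ccs,vzoeq] add [kmuk] -> 8 lines: lpuc ouk afglq sobkk kmuk gklu anqt acul
Hunk 3: at line 2 remove [sobkk,kmuk,gklu] add [kdd,zwx] -> 7 lines: lpuc ouk afglq kdd zwx anqt acul
Hunk 4: at line 2 remove [afglq,kdd] add [xhw,wbqug] -> 7 lines: lpuc ouk xhw wbqug zwx anqt acul
Hunk 5: at line 2 remove [xhw,wbqug,zwx] add [yaqdd,whs] -> 6 lines: lpuc ouk yaqdd whs anqt acul
Hunk 6: at line 2 remove [yaqdd,whs] add [yys,uzxmm] -> 6 lines: lpuc ouk yys uzxmm anqt acul

Answer: lpuc
ouk
yys
uzxmm
anqt
acul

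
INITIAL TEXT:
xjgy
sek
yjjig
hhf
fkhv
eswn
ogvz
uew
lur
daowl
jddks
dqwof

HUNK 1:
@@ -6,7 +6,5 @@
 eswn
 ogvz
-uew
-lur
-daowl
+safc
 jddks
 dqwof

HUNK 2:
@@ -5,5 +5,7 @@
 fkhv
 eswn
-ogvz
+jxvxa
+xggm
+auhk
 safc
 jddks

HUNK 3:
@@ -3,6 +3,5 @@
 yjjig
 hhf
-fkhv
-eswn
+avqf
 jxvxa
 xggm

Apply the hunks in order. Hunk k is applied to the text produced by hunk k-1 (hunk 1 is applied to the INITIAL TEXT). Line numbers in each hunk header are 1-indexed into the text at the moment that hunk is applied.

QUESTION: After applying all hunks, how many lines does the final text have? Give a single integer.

Answer: 11

Derivation:
Hunk 1: at line 6 remove [uew,lur,daowl] add [safc] -> 10 lines: xjgy sek yjjig hhf fkhv eswn ogvz safc jddks dqwof
Hunk 2: at line 5 remove [ogvz] add [jxvxa,xggm,auhk] -> 12 lines: xjgy sek yjjig hhf fkhv eswn jxvxa xggm auhk safc jddks dqwof
Hunk 3: at line 3 remove [fkhv,eswn] add [avqf] -> 11 lines: xjgy sek yjjig hhf avqf jxvxa xggm auhk safc jddks dqwof
Final line count: 11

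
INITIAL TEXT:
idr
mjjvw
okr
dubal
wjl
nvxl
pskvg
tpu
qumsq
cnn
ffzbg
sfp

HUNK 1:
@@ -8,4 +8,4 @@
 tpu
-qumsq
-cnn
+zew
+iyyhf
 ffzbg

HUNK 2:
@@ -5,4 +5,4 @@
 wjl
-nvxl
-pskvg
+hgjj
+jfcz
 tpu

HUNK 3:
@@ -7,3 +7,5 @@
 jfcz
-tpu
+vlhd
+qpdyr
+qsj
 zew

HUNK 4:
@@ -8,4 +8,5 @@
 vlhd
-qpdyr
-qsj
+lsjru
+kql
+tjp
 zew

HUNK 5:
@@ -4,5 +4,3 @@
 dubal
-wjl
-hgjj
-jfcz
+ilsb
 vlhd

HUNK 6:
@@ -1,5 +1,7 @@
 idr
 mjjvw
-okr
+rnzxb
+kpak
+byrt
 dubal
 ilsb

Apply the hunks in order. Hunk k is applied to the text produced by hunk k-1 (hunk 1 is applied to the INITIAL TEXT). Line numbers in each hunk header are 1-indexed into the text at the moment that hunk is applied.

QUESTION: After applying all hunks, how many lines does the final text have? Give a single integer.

Answer: 15

Derivation:
Hunk 1: at line 8 remove [qumsq,cnn] add [zew,iyyhf] -> 12 lines: idr mjjvw okr dubal wjl nvxl pskvg tpu zew iyyhf ffzbg sfp
Hunk 2: at line 5 remove [nvxl,pskvg] add [hgjj,jfcz] -> 12 lines: idr mjjvw okr dubal wjl hgjj jfcz tpu zew iyyhf ffzbg sfp
Hunk 3: at line 7 remove [tpu] add [vlhd,qpdyr,qsj] -> 14 lines: idr mjjvw okr dubal wjl hgjj jfcz vlhd qpdyr qsj zew iyyhf ffzbg sfp
Hunk 4: at line 8 remove [qpdyr,qsj] add [lsjru,kql,tjp] -> 15 lines: idr mjjvw okr dubal wjl hgjj jfcz vlhd lsjru kql tjp zew iyyhf ffzbg sfp
Hunk 5: at line 4 remove [wjl,hgjj,jfcz] add [ilsb] -> 13 lines: idr mjjvw okr dubal ilsb vlhd lsjru kql tjp zew iyyhf ffzbg sfp
Hunk 6: at line 1 remove [okr] add [rnzxb,kpak,byrt] -> 15 lines: idr mjjvw rnzxb kpak byrt dubal ilsb vlhd lsjru kql tjp zew iyyhf ffzbg sfp
Final line count: 15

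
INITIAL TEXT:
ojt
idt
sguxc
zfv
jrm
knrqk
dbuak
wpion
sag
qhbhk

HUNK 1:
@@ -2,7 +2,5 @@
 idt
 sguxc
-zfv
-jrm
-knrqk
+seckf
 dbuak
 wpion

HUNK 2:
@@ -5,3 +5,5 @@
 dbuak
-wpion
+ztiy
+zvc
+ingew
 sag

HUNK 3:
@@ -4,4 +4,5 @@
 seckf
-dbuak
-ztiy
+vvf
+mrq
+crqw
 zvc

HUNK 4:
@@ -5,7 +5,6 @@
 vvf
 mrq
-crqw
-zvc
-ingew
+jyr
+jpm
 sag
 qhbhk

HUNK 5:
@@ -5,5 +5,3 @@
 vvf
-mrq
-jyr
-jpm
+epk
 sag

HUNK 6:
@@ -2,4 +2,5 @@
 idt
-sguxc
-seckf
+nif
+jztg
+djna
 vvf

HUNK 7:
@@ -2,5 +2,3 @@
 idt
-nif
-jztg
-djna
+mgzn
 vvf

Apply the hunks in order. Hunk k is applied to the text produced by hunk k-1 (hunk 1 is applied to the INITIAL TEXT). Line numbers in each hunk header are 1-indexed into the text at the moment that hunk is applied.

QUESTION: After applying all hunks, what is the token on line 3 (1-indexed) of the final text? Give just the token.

Answer: mgzn

Derivation:
Hunk 1: at line 2 remove [zfv,jrm,knrqk] add [seckf] -> 8 lines: ojt idt sguxc seckf dbuak wpion sag qhbhk
Hunk 2: at line 5 remove [wpion] add [ztiy,zvc,ingew] -> 10 lines: ojt idt sguxc seckf dbuak ztiy zvc ingew sag qhbhk
Hunk 3: at line 4 remove [dbuak,ztiy] add [vvf,mrq,crqw] -> 11 lines: ojt idt sguxc seckf vvf mrq crqw zvc ingew sag qhbhk
Hunk 4: at line 5 remove [crqw,zvc,ingew] add [jyr,jpm] -> 10 lines: ojt idt sguxc seckf vvf mrq jyr jpm sag qhbhk
Hunk 5: at line 5 remove [mrq,jyr,jpm] add [epk] -> 8 lines: ojt idt sguxc seckf vvf epk sag qhbhk
Hunk 6: at line 2 remove [sguxc,seckf] add [nif,jztg,djna] -> 9 lines: ojt idt nif jztg djna vvf epk sag qhbhk
Hunk 7: at line 2 remove [nif,jztg,djna] add [mgzn] -> 7 lines: ojt idt mgzn vvf epk sag qhbhk
Final line 3: mgzn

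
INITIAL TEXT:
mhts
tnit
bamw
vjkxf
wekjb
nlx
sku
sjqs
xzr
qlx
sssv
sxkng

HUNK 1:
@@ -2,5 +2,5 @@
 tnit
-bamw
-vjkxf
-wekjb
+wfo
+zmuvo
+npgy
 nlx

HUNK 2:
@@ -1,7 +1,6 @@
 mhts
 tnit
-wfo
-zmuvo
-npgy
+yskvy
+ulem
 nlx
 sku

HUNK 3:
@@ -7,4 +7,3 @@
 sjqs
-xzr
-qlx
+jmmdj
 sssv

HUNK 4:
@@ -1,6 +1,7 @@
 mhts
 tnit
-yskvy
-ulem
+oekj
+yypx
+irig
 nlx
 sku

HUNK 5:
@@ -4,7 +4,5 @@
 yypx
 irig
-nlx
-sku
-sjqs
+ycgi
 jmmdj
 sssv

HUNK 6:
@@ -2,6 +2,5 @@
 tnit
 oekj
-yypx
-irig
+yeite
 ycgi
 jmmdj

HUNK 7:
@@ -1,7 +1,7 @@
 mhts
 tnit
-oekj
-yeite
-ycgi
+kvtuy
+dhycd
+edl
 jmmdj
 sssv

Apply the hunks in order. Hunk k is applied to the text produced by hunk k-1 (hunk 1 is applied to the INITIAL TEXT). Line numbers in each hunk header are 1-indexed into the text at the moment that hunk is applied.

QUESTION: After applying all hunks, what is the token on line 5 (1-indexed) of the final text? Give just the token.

Hunk 1: at line 2 remove [bamw,vjkxf,wekjb] add [wfo,zmuvo,npgy] -> 12 lines: mhts tnit wfo zmuvo npgy nlx sku sjqs xzr qlx sssv sxkng
Hunk 2: at line 1 remove [wfo,zmuvo,npgy] add [yskvy,ulem] -> 11 lines: mhts tnit yskvy ulem nlx sku sjqs xzr qlx sssv sxkng
Hunk 3: at line 7 remove [xzr,qlx] add [jmmdj] -> 10 lines: mhts tnit yskvy ulem nlx sku sjqs jmmdj sssv sxkng
Hunk 4: at line 1 remove [yskvy,ulem] add [oekj,yypx,irig] -> 11 lines: mhts tnit oekj yypx irig nlx sku sjqs jmmdj sssv sxkng
Hunk 5: at line 4 remove [nlx,sku,sjqs] add [ycgi] -> 9 lines: mhts tnit oekj yypx irig ycgi jmmdj sssv sxkng
Hunk 6: at line 2 remove [yypx,irig] add [yeite] -> 8 lines: mhts tnit oekj yeite ycgi jmmdj sssv sxkng
Hunk 7: at line 1 remove [oekj,yeite,ycgi] add [kvtuy,dhycd,edl] -> 8 lines: mhts tnit kvtuy dhycd edl jmmdj sssv sxkng
Final line 5: edl

Answer: edl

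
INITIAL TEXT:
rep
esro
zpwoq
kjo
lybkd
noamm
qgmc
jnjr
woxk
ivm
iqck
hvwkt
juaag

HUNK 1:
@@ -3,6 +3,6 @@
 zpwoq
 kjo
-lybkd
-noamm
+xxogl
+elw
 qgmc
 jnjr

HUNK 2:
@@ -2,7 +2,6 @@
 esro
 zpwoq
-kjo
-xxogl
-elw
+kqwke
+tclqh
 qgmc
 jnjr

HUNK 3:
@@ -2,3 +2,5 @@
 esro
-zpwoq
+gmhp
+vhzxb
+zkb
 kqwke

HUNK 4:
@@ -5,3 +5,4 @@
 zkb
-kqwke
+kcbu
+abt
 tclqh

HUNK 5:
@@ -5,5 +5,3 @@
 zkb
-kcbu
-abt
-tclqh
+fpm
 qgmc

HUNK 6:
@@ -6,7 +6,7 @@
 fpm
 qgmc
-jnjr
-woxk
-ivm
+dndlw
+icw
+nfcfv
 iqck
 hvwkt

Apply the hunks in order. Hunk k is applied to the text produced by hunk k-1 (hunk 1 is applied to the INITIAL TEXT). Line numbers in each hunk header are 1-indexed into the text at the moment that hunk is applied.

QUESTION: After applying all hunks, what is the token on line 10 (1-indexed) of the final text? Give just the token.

Hunk 1: at line 3 remove [lybkd,noamm] add [xxogl,elw] -> 13 lines: rep esro zpwoq kjo xxogl elw qgmc jnjr woxk ivm iqck hvwkt juaag
Hunk 2: at line 2 remove [kjo,xxogl,elw] add [kqwke,tclqh] -> 12 lines: rep esro zpwoq kqwke tclqh qgmc jnjr woxk ivm iqck hvwkt juaag
Hunk 3: at line 2 remove [zpwoq] add [gmhp,vhzxb,zkb] -> 14 lines: rep esro gmhp vhzxb zkb kqwke tclqh qgmc jnjr woxk ivm iqck hvwkt juaag
Hunk 4: at line 5 remove [kqwke] add [kcbu,abt] -> 15 lines: rep esro gmhp vhzxb zkb kcbu abt tclqh qgmc jnjr woxk ivm iqck hvwkt juaag
Hunk 5: at line 5 remove [kcbu,abt,tclqh] add [fpm] -> 13 lines: rep esro gmhp vhzxb zkb fpm qgmc jnjr woxk ivm iqck hvwkt juaag
Hunk 6: at line 6 remove [jnjr,woxk,ivm] add [dndlw,icw,nfcfv] -> 13 lines: rep esro gmhp vhzxb zkb fpm qgmc dndlw icw nfcfv iqck hvwkt juaag
Final line 10: nfcfv

Answer: nfcfv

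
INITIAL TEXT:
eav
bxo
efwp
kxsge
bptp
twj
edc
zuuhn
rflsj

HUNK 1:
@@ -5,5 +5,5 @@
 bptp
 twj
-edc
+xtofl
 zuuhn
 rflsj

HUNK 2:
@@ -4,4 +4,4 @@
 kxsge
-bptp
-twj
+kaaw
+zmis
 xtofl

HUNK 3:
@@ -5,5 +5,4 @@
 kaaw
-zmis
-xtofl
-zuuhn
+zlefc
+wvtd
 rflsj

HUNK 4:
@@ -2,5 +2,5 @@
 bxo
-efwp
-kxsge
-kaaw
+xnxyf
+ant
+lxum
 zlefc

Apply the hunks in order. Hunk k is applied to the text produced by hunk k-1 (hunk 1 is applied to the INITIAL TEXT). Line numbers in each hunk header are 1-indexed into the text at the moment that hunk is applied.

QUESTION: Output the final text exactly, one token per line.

Hunk 1: at line 5 remove [edc] add [xtofl] -> 9 lines: eav bxo efwp kxsge bptp twj xtofl zuuhn rflsj
Hunk 2: at line 4 remove [bptp,twj] add [kaaw,zmis] -> 9 lines: eav bxo efwp kxsge kaaw zmis xtofl zuuhn rflsj
Hunk 3: at line 5 remove [zmis,xtofl,zuuhn] add [zlefc,wvtd] -> 8 lines: eav bxo efwp kxsge kaaw zlefc wvtd rflsj
Hunk 4: at line 2 remove [efwp,kxsge,kaaw] add [xnxyf,ant,lxum] -> 8 lines: eav bxo xnxyf ant lxum zlefc wvtd rflsj

Answer: eav
bxo
xnxyf
ant
lxum
zlefc
wvtd
rflsj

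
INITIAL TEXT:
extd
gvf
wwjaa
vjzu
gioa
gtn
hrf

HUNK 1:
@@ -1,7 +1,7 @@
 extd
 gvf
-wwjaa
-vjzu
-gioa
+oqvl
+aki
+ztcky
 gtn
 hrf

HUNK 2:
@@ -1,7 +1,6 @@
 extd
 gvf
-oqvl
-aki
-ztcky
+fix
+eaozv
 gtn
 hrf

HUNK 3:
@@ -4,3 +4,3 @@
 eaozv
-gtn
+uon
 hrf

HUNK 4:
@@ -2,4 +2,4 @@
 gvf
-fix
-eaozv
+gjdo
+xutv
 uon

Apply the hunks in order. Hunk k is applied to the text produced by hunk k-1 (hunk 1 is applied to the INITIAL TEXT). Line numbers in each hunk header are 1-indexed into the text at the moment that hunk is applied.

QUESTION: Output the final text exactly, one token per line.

Answer: extd
gvf
gjdo
xutv
uon
hrf

Derivation:
Hunk 1: at line 1 remove [wwjaa,vjzu,gioa] add [oqvl,aki,ztcky] -> 7 lines: extd gvf oqvl aki ztcky gtn hrf
Hunk 2: at line 1 remove [oqvl,aki,ztcky] add [fix,eaozv] -> 6 lines: extd gvf fix eaozv gtn hrf
Hunk 3: at line 4 remove [gtn] add [uon] -> 6 lines: extd gvf fix eaozv uon hrf
Hunk 4: at line 2 remove [fix,eaozv] add [gjdo,xutv] -> 6 lines: extd gvf gjdo xutv uon hrf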